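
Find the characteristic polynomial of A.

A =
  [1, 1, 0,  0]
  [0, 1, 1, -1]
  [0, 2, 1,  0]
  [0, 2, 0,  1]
x^4 - 4*x^3 + 6*x^2 - 4*x + 1

Expanding det(x·I − A) (e.g. by cofactor expansion or by noting that A is similar to its Jordan form J, which has the same characteristic polynomial as A) gives
  χ_A(x) = x^4 - 4*x^3 + 6*x^2 - 4*x + 1
which factors as (x - 1)^4. The eigenvalues (with algebraic multiplicities) are λ = 1 with multiplicity 4.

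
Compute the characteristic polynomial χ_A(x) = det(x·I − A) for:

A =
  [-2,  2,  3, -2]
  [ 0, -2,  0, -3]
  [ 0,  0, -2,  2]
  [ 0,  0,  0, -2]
x^4 + 8*x^3 + 24*x^2 + 32*x + 16

Expanding det(x·I − A) (e.g. by cofactor expansion or by noting that A is similar to its Jordan form J, which has the same characteristic polynomial as A) gives
  χ_A(x) = x^4 + 8*x^3 + 24*x^2 + 32*x + 16
which factors as (x + 2)^4. The eigenvalues (with algebraic multiplicities) are λ = -2 with multiplicity 4.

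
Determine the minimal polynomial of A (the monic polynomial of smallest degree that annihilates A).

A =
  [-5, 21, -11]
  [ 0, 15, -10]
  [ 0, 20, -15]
x^3 + 5*x^2 - 25*x - 125

The characteristic polynomial is χ_A(x) = (x - 5)*(x + 5)^2, so the eigenvalues are known. The minimal polynomial is
  m_A(x) = Π_λ (x − λ)^{k_λ}
where k_λ is the size of the *largest* Jordan block for λ (equivalently, the smallest k with (A − λI)^k v = 0 for every generalised eigenvector v of λ).

  λ = -5: largest Jordan block has size 2, contributing (x + 5)^2
  λ = 5: largest Jordan block has size 1, contributing (x − 5)

So m_A(x) = (x - 5)*(x + 5)^2 = x^3 + 5*x^2 - 25*x - 125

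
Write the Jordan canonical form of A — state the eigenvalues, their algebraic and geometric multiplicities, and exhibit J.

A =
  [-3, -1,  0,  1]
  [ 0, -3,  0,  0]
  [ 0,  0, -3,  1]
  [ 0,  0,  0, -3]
J_2(-3) ⊕ J_2(-3)

The characteristic polynomial is
  det(x·I − A) = x^4 + 12*x^3 + 54*x^2 + 108*x + 81 = (x + 3)^4

Eigenvalues and multiplicities (the geometric multiplicity of λ is n − rank(A − λI), which equals the number of Jordan blocks for λ):
  λ = -3: algebraic multiplicity = 4, geometric multiplicity = 2

Determining the block sizes for each eigenvalue:
  λ = -3: with am = 4 and gm = 2, the partition is not yet determined (e.g. several partitions of 4 into 2 parts exist). Let N = A − (-3)·I. Computing rank(N^1) = 2, rank(N^2) = 0; the number of blocks of size ≥ j is rank(N^{j−1}) − rank(N^j), giving [2, 2]. So we have 2 block(s) of size 2 → block sizes [2, 2]

Assembling the blocks gives a Jordan form
J =
  [-3,  1,  0,  0]
  [ 0, -3,  0,  0]
  [ 0,  0, -3,  1]
  [ 0,  0,  0, -3]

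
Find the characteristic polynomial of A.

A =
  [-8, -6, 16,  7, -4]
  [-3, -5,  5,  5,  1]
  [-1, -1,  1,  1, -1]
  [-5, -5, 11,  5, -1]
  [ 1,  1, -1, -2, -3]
x^5 + 10*x^4 + 40*x^3 + 80*x^2 + 80*x + 32

Expanding det(x·I − A) (e.g. by cofactor expansion or by noting that A is similar to its Jordan form J, which has the same characteristic polynomial as A) gives
  χ_A(x) = x^5 + 10*x^4 + 40*x^3 + 80*x^2 + 80*x + 32
which factors as (x + 2)^5. The eigenvalues (with algebraic multiplicities) are λ = -2 with multiplicity 5.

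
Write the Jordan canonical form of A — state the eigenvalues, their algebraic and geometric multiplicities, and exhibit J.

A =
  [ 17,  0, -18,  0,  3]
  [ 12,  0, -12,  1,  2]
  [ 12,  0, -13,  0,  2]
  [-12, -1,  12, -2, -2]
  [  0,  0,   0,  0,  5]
J_2(-1) ⊕ J_1(-1) ⊕ J_2(5)

The characteristic polynomial is
  det(x·I − A) = x^5 - 7*x^4 - 2*x^3 + 46*x^2 + 65*x + 25 = (x - 5)^2*(x + 1)^3

Eigenvalues and multiplicities (the geometric multiplicity of λ is n − rank(A − λI), which equals the number of Jordan blocks for λ):
  λ = -1: algebraic multiplicity = 3, geometric multiplicity = 2
  λ = 5: algebraic multiplicity = 2, geometric multiplicity = 1

Determining the block sizes for each eigenvalue:
  λ = -1: 2 blocks summing to 3 forces exactly one block of size 2 and the rest size 1 → block sizes [2, 1]
  λ = 5: one block (gm = 1), so the single block has size am = 2 → block sizes [2]

Assembling the blocks gives a Jordan form
J =
  [-1,  1,  0, 0, 0]
  [ 0, -1,  0, 0, 0]
  [ 0,  0, -1, 0, 0]
  [ 0,  0,  0, 5, 1]
  [ 0,  0,  0, 0, 5]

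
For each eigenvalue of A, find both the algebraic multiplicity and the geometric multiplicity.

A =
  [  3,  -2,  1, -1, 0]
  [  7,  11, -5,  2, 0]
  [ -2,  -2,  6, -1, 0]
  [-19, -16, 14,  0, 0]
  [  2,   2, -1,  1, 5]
λ = 5: alg = 5, geom = 3

Step 1 — factor the characteristic polynomial to read off the algebraic multiplicities:
  χ_A(x) = (x - 5)^5

Step 2 — compute geometric multiplicities via the rank-nullity identity g(λ) = n − rank(A − λI):
  rank(A − (5)·I) = 2, so dim ker(A − (5)·I) = n − 2 = 3

Summary:
  λ = 5: algebraic multiplicity = 5, geometric multiplicity = 3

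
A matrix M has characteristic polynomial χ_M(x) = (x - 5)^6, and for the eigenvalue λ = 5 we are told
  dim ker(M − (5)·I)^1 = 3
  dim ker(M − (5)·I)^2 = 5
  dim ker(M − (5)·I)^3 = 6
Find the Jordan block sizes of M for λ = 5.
Block sizes for λ = 5: [3, 2, 1]

From the dimensions of kernels of powers, the number of Jordan blocks of size at least j is d_j − d_{j−1} where d_j = dim ker(N^j) (with d_0 = 0). Computing the differences gives [3, 2, 1].
The number of blocks of size exactly k is (#blocks of size ≥ k) − (#blocks of size ≥ k + 1), so the partition is: 1 block(s) of size 1, 1 block(s) of size 2, 1 block(s) of size 3.
In nonincreasing order the block sizes are [3, 2, 1].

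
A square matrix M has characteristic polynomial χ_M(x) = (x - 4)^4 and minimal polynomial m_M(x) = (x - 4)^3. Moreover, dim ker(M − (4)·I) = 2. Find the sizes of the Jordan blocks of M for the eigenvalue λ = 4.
Block sizes for λ = 4: [3, 1]

Step 1 — from the characteristic polynomial, algebraic multiplicity of λ = 4 is 4. From dim ker(M − (4)·I) = 2, there are exactly 2 Jordan blocks for λ = 4.
Step 2 — from the minimal polynomial, the factor (x − 4)^3 tells us the largest block for λ = 4 has size 3.
Step 3 — with total size 4, 2 blocks, and largest block 3, the block sizes (in nonincreasing order) are [3, 1].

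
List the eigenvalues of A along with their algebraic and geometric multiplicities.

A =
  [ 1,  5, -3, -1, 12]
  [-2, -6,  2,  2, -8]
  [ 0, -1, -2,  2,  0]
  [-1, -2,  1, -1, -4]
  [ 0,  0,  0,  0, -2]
λ = -2: alg = 5, geom = 3

Step 1 — factor the characteristic polynomial to read off the algebraic multiplicities:
  χ_A(x) = (x + 2)^5

Step 2 — compute geometric multiplicities via the rank-nullity identity g(λ) = n − rank(A − λI):
  rank(A − (-2)·I) = 2, so dim ker(A − (-2)·I) = n − 2 = 3

Summary:
  λ = -2: algebraic multiplicity = 5, geometric multiplicity = 3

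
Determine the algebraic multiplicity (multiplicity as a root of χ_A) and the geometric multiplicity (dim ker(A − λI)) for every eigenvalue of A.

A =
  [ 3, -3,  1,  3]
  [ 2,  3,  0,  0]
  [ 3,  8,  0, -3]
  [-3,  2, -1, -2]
λ = 1: alg = 4, geom = 2

Step 1 — factor the characteristic polynomial to read off the algebraic multiplicities:
  χ_A(x) = (x - 1)^4

Step 2 — compute geometric multiplicities via the rank-nullity identity g(λ) = n − rank(A − λI):
  rank(A − (1)·I) = 2, so dim ker(A − (1)·I) = n − 2 = 2

Summary:
  λ = 1: algebraic multiplicity = 4, geometric multiplicity = 2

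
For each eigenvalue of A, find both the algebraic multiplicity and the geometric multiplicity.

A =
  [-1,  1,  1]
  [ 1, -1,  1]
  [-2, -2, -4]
λ = -2: alg = 3, geom = 2

Step 1 — factor the characteristic polynomial to read off the algebraic multiplicities:
  χ_A(x) = (x + 2)^3

Step 2 — compute geometric multiplicities via the rank-nullity identity g(λ) = n − rank(A − λI):
  rank(A − (-2)·I) = 1, so dim ker(A − (-2)·I) = n − 1 = 2

Summary:
  λ = -2: algebraic multiplicity = 3, geometric multiplicity = 2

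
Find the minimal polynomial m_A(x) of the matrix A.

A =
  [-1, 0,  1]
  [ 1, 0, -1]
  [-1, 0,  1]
x^2

The characteristic polynomial is χ_A(x) = x^3, so the eigenvalues are known. The minimal polynomial is
  m_A(x) = Π_λ (x − λ)^{k_λ}
where k_λ is the size of the *largest* Jordan block for λ (equivalently, the smallest k with (A − λI)^k v = 0 for every generalised eigenvector v of λ).

  λ = 0: largest Jordan block has size 2, contributing (x − 0)^2

So m_A(x) = x^2 = x^2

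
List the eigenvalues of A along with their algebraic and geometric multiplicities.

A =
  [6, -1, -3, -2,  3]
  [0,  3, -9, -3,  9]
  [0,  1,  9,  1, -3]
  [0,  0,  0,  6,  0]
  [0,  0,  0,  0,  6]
λ = 6: alg = 5, geom = 3

Step 1 — factor the characteristic polynomial to read off the algebraic multiplicities:
  χ_A(x) = (x - 6)^5

Step 2 — compute geometric multiplicities via the rank-nullity identity g(λ) = n − rank(A − λI):
  rank(A − (6)·I) = 2, so dim ker(A − (6)·I) = n − 2 = 3

Summary:
  λ = 6: algebraic multiplicity = 5, geometric multiplicity = 3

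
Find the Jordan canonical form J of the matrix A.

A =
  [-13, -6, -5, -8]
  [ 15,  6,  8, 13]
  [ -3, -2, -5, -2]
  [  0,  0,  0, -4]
J_3(-4) ⊕ J_1(-4)

The characteristic polynomial is
  det(x·I − A) = x^4 + 16*x^3 + 96*x^2 + 256*x + 256 = (x + 4)^4

Eigenvalues and multiplicities (the geometric multiplicity of λ is n − rank(A − λI), which equals the number of Jordan blocks for λ):
  λ = -4: algebraic multiplicity = 4, geometric multiplicity = 2

Determining the block sizes for each eigenvalue:
  λ = -4: with am = 4 and gm = 2, the partition is not yet determined (e.g. several partitions of 4 into 2 parts exist). Let N = A − (-4)·I. Computing rank(N^1) = 2, rank(N^2) = 1, rank(N^3) = 0; the number of blocks of size ≥ j is rank(N^{j−1}) − rank(N^j), giving [2, 1, 1]. So we have 1 block(s) of size 3, 1 block(s) of size 1 → block sizes [3, 1]

Assembling the blocks gives a Jordan form
J =
  [-4,  1,  0,  0]
  [ 0, -4,  1,  0]
  [ 0,  0, -4,  0]
  [ 0,  0,  0, -4]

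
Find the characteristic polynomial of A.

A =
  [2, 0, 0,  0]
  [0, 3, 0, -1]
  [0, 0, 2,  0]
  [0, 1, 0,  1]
x^4 - 8*x^3 + 24*x^2 - 32*x + 16

Expanding det(x·I − A) (e.g. by cofactor expansion or by noting that A is similar to its Jordan form J, which has the same characteristic polynomial as A) gives
  χ_A(x) = x^4 - 8*x^3 + 24*x^2 - 32*x + 16
which factors as (x - 2)^4. The eigenvalues (with algebraic multiplicities) are λ = 2 with multiplicity 4.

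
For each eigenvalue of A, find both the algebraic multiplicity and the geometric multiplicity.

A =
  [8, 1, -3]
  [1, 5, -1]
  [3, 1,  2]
λ = 5: alg = 3, geom = 1

Step 1 — factor the characteristic polynomial to read off the algebraic multiplicities:
  χ_A(x) = (x - 5)^3

Step 2 — compute geometric multiplicities via the rank-nullity identity g(λ) = n − rank(A − λI):
  rank(A − (5)·I) = 2, so dim ker(A − (5)·I) = n − 2 = 1

Summary:
  λ = 5: algebraic multiplicity = 3, geometric multiplicity = 1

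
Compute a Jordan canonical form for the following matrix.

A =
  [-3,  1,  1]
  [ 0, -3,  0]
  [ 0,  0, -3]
J_2(-3) ⊕ J_1(-3)

The characteristic polynomial is
  det(x·I − A) = x^3 + 9*x^2 + 27*x + 27 = (x + 3)^3

Eigenvalues and multiplicities (the geometric multiplicity of λ is n − rank(A − λI), which equals the number of Jordan blocks for λ):
  λ = -3: algebraic multiplicity = 3, geometric multiplicity = 2

Determining the block sizes for each eigenvalue:
  λ = -3: 2 blocks summing to 3 forces exactly one block of size 2 and the rest size 1 → block sizes [2, 1]

Assembling the blocks gives a Jordan form
J =
  [-3,  1,  0]
  [ 0, -3,  0]
  [ 0,  0, -3]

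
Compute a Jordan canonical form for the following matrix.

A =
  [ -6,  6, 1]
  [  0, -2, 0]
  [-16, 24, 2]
J_2(-2) ⊕ J_1(-2)

The characteristic polynomial is
  det(x·I − A) = x^3 + 6*x^2 + 12*x + 8 = (x + 2)^3

Eigenvalues and multiplicities (the geometric multiplicity of λ is n − rank(A − λI), which equals the number of Jordan blocks for λ):
  λ = -2: algebraic multiplicity = 3, geometric multiplicity = 2

Determining the block sizes for each eigenvalue:
  λ = -2: 2 blocks summing to 3 forces exactly one block of size 2 and the rest size 1 → block sizes [2, 1]

Assembling the blocks gives a Jordan form
J =
  [-2,  1,  0]
  [ 0, -2,  0]
  [ 0,  0, -2]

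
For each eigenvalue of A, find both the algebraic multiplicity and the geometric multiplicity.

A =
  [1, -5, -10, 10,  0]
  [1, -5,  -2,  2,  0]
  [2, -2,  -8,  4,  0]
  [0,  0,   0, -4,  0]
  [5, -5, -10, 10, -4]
λ = -4: alg = 5, geom = 4

Step 1 — factor the characteristic polynomial to read off the algebraic multiplicities:
  χ_A(x) = (x + 4)^5

Step 2 — compute geometric multiplicities via the rank-nullity identity g(λ) = n − rank(A − λI):
  rank(A − (-4)·I) = 1, so dim ker(A − (-4)·I) = n − 1 = 4

Summary:
  λ = -4: algebraic multiplicity = 5, geometric multiplicity = 4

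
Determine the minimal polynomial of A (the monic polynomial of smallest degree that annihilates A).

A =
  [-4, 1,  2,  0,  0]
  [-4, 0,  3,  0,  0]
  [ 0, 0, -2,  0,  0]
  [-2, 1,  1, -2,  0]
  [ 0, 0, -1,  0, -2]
x^3 + 6*x^2 + 12*x + 8

The characteristic polynomial is χ_A(x) = (x + 2)^5, so the eigenvalues are known. The minimal polynomial is
  m_A(x) = Π_λ (x − λ)^{k_λ}
where k_λ is the size of the *largest* Jordan block for λ (equivalently, the smallest k with (A − λI)^k v = 0 for every generalised eigenvector v of λ).

  λ = -2: largest Jordan block has size 3, contributing (x + 2)^3

So m_A(x) = (x + 2)^3 = x^3 + 6*x^2 + 12*x + 8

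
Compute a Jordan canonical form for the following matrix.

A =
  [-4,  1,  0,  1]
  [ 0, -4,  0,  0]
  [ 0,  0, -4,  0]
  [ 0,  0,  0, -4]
J_2(-4) ⊕ J_1(-4) ⊕ J_1(-4)

The characteristic polynomial is
  det(x·I − A) = x^4 + 16*x^3 + 96*x^2 + 256*x + 256 = (x + 4)^4

Eigenvalues and multiplicities (the geometric multiplicity of λ is n − rank(A − λI), which equals the number of Jordan blocks for λ):
  λ = -4: algebraic multiplicity = 4, geometric multiplicity = 3

Determining the block sizes for each eigenvalue:
  λ = -4: 3 blocks summing to 4 forces exactly one block of size 2 and the rest size 1 → block sizes [2, 1, 1]

Assembling the blocks gives a Jordan form
J =
  [-4,  1,  0,  0]
  [ 0, -4,  0,  0]
  [ 0,  0, -4,  0]
  [ 0,  0,  0, -4]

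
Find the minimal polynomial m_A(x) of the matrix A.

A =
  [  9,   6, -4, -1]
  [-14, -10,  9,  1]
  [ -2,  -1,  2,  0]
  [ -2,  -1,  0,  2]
x^4 - 3*x^3 - 6*x^2 + 28*x - 24

The characteristic polynomial is χ_A(x) = (x - 2)^3*(x + 3), so the eigenvalues are known. The minimal polynomial is
  m_A(x) = Π_λ (x − λ)^{k_λ}
where k_λ is the size of the *largest* Jordan block for λ (equivalently, the smallest k with (A − λI)^k v = 0 for every generalised eigenvector v of λ).

  λ = -3: largest Jordan block has size 1, contributing (x + 3)
  λ = 2: largest Jordan block has size 3, contributing (x − 2)^3

So m_A(x) = (x - 2)^3*(x + 3) = x^4 - 3*x^3 - 6*x^2 + 28*x - 24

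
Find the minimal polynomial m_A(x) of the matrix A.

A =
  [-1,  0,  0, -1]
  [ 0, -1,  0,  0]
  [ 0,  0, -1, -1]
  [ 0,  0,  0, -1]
x^2 + 2*x + 1

The characteristic polynomial is χ_A(x) = (x + 1)^4, so the eigenvalues are known. The minimal polynomial is
  m_A(x) = Π_λ (x − λ)^{k_λ}
where k_λ is the size of the *largest* Jordan block for λ (equivalently, the smallest k with (A − λI)^k v = 0 for every generalised eigenvector v of λ).

  λ = -1: largest Jordan block has size 2, contributing (x + 1)^2

So m_A(x) = (x + 1)^2 = x^2 + 2*x + 1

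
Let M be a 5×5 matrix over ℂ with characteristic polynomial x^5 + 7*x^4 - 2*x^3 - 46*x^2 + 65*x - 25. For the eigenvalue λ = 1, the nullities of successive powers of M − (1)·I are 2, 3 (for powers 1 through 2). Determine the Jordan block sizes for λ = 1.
Block sizes for λ = 1: [2, 1]

From the dimensions of kernels of powers, the number of Jordan blocks of size at least j is d_j − d_{j−1} where d_j = dim ker(N^j) (with d_0 = 0). Computing the differences gives [2, 1].
The number of blocks of size exactly k is (#blocks of size ≥ k) − (#blocks of size ≥ k + 1), so the partition is: 1 block(s) of size 1, 1 block(s) of size 2.
In nonincreasing order the block sizes are [2, 1].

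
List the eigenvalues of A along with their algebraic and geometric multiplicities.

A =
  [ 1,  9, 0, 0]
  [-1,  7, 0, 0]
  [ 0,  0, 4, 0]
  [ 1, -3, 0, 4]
λ = 4: alg = 4, geom = 3

Step 1 — factor the characteristic polynomial to read off the algebraic multiplicities:
  χ_A(x) = (x - 4)^4

Step 2 — compute geometric multiplicities via the rank-nullity identity g(λ) = n − rank(A − λI):
  rank(A − (4)·I) = 1, so dim ker(A − (4)·I) = n − 1 = 3

Summary:
  λ = 4: algebraic multiplicity = 4, geometric multiplicity = 3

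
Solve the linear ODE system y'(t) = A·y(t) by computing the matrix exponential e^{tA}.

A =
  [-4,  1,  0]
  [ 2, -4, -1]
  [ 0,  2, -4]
e^{tA} =
  [t^2*exp(-4*t) + exp(-4*t), t*exp(-4*t), -t^2*exp(-4*t)/2]
  [2*t*exp(-4*t), exp(-4*t), -t*exp(-4*t)]
  [2*t^2*exp(-4*t), 2*t*exp(-4*t), -t^2*exp(-4*t) + exp(-4*t)]

Strategy: write A = P · J · P⁻¹ where J is a Jordan canonical form, so e^{tA} = P · e^{tJ} · P⁻¹, and e^{tJ} can be computed block-by-block.

A has Jordan form
J =
  [-4,  1,  0]
  [ 0, -4,  1]
  [ 0,  0, -4]
(up to reordering of blocks).

Per-block formulas:
  For a 3×3 Jordan block J_3(-4): exp(t · J_3(-4)) = e^(-4t)·(I + t·N + (t^2/2)·N^2), where N is the 3×3 nilpotent shift.

After assembling e^{tJ} and conjugating by P, we get:

e^{tA} =
  [t^2*exp(-4*t) + exp(-4*t), t*exp(-4*t), -t^2*exp(-4*t)/2]
  [2*t*exp(-4*t), exp(-4*t), -t*exp(-4*t)]
  [2*t^2*exp(-4*t), 2*t*exp(-4*t), -t^2*exp(-4*t) + exp(-4*t)]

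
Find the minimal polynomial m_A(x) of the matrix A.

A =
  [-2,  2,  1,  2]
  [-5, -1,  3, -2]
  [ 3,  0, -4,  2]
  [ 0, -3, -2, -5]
x^3 + 9*x^2 + 27*x + 27

The characteristic polynomial is χ_A(x) = (x + 3)^4, so the eigenvalues are known. The minimal polynomial is
  m_A(x) = Π_λ (x − λ)^{k_λ}
where k_λ is the size of the *largest* Jordan block for λ (equivalently, the smallest k with (A − λI)^k v = 0 for every generalised eigenvector v of λ).

  λ = -3: largest Jordan block has size 3, contributing (x + 3)^3

So m_A(x) = (x + 3)^3 = x^3 + 9*x^2 + 27*x + 27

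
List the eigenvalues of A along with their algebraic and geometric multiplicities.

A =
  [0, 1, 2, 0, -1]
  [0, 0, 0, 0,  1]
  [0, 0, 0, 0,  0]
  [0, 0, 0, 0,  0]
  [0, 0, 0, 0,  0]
λ = 0: alg = 5, geom = 3

Step 1 — factor the characteristic polynomial to read off the algebraic multiplicities:
  χ_A(x) = x^5

Step 2 — compute geometric multiplicities via the rank-nullity identity g(λ) = n − rank(A − λI):
  rank(A − (0)·I) = 2, so dim ker(A − (0)·I) = n − 2 = 3

Summary:
  λ = 0: algebraic multiplicity = 5, geometric multiplicity = 3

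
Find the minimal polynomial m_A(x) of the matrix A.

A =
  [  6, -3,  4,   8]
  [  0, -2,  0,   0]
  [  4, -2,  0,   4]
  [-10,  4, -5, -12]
x^2 + 4*x + 4

The characteristic polynomial is χ_A(x) = (x + 2)^4, so the eigenvalues are known. The minimal polynomial is
  m_A(x) = Π_λ (x − λ)^{k_λ}
where k_λ is the size of the *largest* Jordan block for λ (equivalently, the smallest k with (A − λI)^k v = 0 for every generalised eigenvector v of λ).

  λ = -2: largest Jordan block has size 2, contributing (x + 2)^2

So m_A(x) = (x + 2)^2 = x^2 + 4*x + 4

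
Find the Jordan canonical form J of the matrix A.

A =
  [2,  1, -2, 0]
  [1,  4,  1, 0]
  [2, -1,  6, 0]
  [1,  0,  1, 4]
J_3(4) ⊕ J_1(4)

The characteristic polynomial is
  det(x·I − A) = x^4 - 16*x^3 + 96*x^2 - 256*x + 256 = (x - 4)^4

Eigenvalues and multiplicities (the geometric multiplicity of λ is n − rank(A − λI), which equals the number of Jordan blocks for λ):
  λ = 4: algebraic multiplicity = 4, geometric multiplicity = 2

Determining the block sizes for each eigenvalue:
  λ = 4: with am = 4 and gm = 2, the partition is not yet determined (e.g. several partitions of 4 into 2 parts exist). Let N = A − (4)·I. Computing rank(N^1) = 2, rank(N^2) = 1, rank(N^3) = 0; the number of blocks of size ≥ j is rank(N^{j−1}) − rank(N^j), giving [2, 1, 1]. So we have 1 block(s) of size 3, 1 block(s) of size 1 → block sizes [3, 1]

Assembling the blocks gives a Jordan form
J =
  [4, 1, 0, 0]
  [0, 4, 1, 0]
  [0, 0, 4, 0]
  [0, 0, 0, 4]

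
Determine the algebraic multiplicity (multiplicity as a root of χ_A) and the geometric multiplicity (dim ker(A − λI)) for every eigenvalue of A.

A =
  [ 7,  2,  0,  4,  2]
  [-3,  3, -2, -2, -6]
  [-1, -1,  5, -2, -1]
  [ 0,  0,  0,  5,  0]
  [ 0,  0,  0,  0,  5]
λ = 5: alg = 5, geom = 3

Step 1 — factor the characteristic polynomial to read off the algebraic multiplicities:
  χ_A(x) = (x - 5)^5

Step 2 — compute geometric multiplicities via the rank-nullity identity g(λ) = n − rank(A − λI):
  rank(A − (5)·I) = 2, so dim ker(A − (5)·I) = n − 2 = 3

Summary:
  λ = 5: algebraic multiplicity = 5, geometric multiplicity = 3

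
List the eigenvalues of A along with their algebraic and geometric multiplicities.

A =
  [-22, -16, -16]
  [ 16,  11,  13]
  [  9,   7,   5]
λ = -2: alg = 3, geom = 1

Step 1 — factor the characteristic polynomial to read off the algebraic multiplicities:
  χ_A(x) = (x + 2)^3

Step 2 — compute geometric multiplicities via the rank-nullity identity g(λ) = n − rank(A − λI):
  rank(A − (-2)·I) = 2, so dim ker(A − (-2)·I) = n − 2 = 1

Summary:
  λ = -2: algebraic multiplicity = 3, geometric multiplicity = 1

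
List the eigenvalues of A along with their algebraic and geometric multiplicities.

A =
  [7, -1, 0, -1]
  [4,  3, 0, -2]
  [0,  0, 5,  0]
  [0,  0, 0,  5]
λ = 5: alg = 4, geom = 3

Step 1 — factor the characteristic polynomial to read off the algebraic multiplicities:
  χ_A(x) = (x - 5)^4

Step 2 — compute geometric multiplicities via the rank-nullity identity g(λ) = n − rank(A − λI):
  rank(A − (5)·I) = 1, so dim ker(A − (5)·I) = n − 1 = 3

Summary:
  λ = 5: algebraic multiplicity = 4, geometric multiplicity = 3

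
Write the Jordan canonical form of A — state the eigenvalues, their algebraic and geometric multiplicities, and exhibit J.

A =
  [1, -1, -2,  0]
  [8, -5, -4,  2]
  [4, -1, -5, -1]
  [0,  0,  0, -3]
J_2(-3) ⊕ J_2(-3)

The characteristic polynomial is
  det(x·I − A) = x^4 + 12*x^3 + 54*x^2 + 108*x + 81 = (x + 3)^4

Eigenvalues and multiplicities (the geometric multiplicity of λ is n − rank(A − λI), which equals the number of Jordan blocks for λ):
  λ = -3: algebraic multiplicity = 4, geometric multiplicity = 2

Determining the block sizes for each eigenvalue:
  λ = -3: with am = 4 and gm = 2, the partition is not yet determined (e.g. several partitions of 4 into 2 parts exist). Let N = A − (-3)·I. Computing rank(N^1) = 2, rank(N^2) = 0; the number of blocks of size ≥ j is rank(N^{j−1}) − rank(N^j), giving [2, 2]. So we have 2 block(s) of size 2 → block sizes [2, 2]

Assembling the blocks gives a Jordan form
J =
  [-3,  1,  0,  0]
  [ 0, -3,  0,  0]
  [ 0,  0, -3,  1]
  [ 0,  0,  0, -3]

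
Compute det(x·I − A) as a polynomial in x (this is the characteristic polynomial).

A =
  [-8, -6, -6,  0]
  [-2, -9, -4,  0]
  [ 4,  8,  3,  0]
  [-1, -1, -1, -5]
x^4 + 19*x^3 + 135*x^2 + 425*x + 500

Expanding det(x·I − A) (e.g. by cofactor expansion or by noting that A is similar to its Jordan form J, which has the same characteristic polynomial as A) gives
  χ_A(x) = x^4 + 19*x^3 + 135*x^2 + 425*x + 500
which factors as (x + 4)*(x + 5)^3. The eigenvalues (with algebraic multiplicities) are λ = -5 with multiplicity 3, λ = -4 with multiplicity 1.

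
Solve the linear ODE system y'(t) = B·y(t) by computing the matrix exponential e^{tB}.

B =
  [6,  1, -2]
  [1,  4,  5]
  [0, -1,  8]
e^{tB} =
  [t^2*exp(6*t)/2 + exp(6*t), t*exp(6*t), t^2*exp(6*t)/2 - 2*t*exp(6*t)]
  [-t^2*exp(6*t) + t*exp(6*t), -2*t*exp(6*t) + exp(6*t), -t^2*exp(6*t) + 5*t*exp(6*t)]
  [-t^2*exp(6*t)/2, -t*exp(6*t), -t^2*exp(6*t)/2 + 2*t*exp(6*t) + exp(6*t)]

Strategy: write B = P · J · P⁻¹ where J is a Jordan canonical form, so e^{tB} = P · e^{tJ} · P⁻¹, and e^{tJ} can be computed block-by-block.

B has Jordan form
J =
  [6, 1, 0]
  [0, 6, 1]
  [0, 0, 6]
(up to reordering of blocks).

Per-block formulas:
  For a 3×3 Jordan block J_3(6): exp(t · J_3(6)) = e^(6t)·(I + t·N + (t^2/2)·N^2), where N is the 3×3 nilpotent shift.

After assembling e^{tJ} and conjugating by P, we get:

e^{tB} =
  [t^2*exp(6*t)/2 + exp(6*t), t*exp(6*t), t^2*exp(6*t)/2 - 2*t*exp(6*t)]
  [-t^2*exp(6*t) + t*exp(6*t), -2*t*exp(6*t) + exp(6*t), -t^2*exp(6*t) + 5*t*exp(6*t)]
  [-t^2*exp(6*t)/2, -t*exp(6*t), -t^2*exp(6*t)/2 + 2*t*exp(6*t) + exp(6*t)]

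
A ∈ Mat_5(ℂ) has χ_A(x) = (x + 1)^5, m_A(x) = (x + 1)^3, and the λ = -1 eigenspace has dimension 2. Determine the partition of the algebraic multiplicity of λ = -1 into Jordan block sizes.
Block sizes for λ = -1: [3, 2]

Step 1 — from the characteristic polynomial, algebraic multiplicity of λ = -1 is 5. From dim ker(A − (-1)·I) = 2, there are exactly 2 Jordan blocks for λ = -1.
Step 2 — from the minimal polynomial, the factor (x + 1)^3 tells us the largest block for λ = -1 has size 3.
Step 3 — with total size 5, 2 blocks, and largest block 3, the block sizes (in nonincreasing order) are [3, 2].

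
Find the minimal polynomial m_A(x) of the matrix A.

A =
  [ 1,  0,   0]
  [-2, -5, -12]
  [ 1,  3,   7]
x^2 - 2*x + 1

The characteristic polynomial is χ_A(x) = (x - 1)^3, so the eigenvalues are known. The minimal polynomial is
  m_A(x) = Π_λ (x − λ)^{k_λ}
where k_λ is the size of the *largest* Jordan block for λ (equivalently, the smallest k with (A − λI)^k v = 0 for every generalised eigenvector v of λ).

  λ = 1: largest Jordan block has size 2, contributing (x − 1)^2

So m_A(x) = (x - 1)^2 = x^2 - 2*x + 1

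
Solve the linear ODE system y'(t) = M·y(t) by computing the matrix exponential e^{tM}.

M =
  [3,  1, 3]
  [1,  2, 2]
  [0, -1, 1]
e^{tM} =
  [t^2*exp(2*t) + t*exp(2*t) + exp(2*t), -t^2*exp(2*t) + t*exp(2*t), t^2*exp(2*t) + 3*t*exp(2*t)]
  [t^2*exp(2*t)/2 + t*exp(2*t), -t^2*exp(2*t)/2 + exp(2*t), t^2*exp(2*t)/2 + 2*t*exp(2*t)]
  [-t^2*exp(2*t)/2, t^2*exp(2*t)/2 - t*exp(2*t), -t^2*exp(2*t)/2 - t*exp(2*t) + exp(2*t)]

Strategy: write M = P · J · P⁻¹ where J is a Jordan canonical form, so e^{tM} = P · e^{tJ} · P⁻¹, and e^{tJ} can be computed block-by-block.

M has Jordan form
J =
  [2, 1, 0]
  [0, 2, 1]
  [0, 0, 2]
(up to reordering of blocks).

Per-block formulas:
  For a 3×3 Jordan block J_3(2): exp(t · J_3(2)) = e^(2t)·(I + t·N + (t^2/2)·N^2), where N is the 3×3 nilpotent shift.

After assembling e^{tJ} and conjugating by P, we get:

e^{tM} =
  [t^2*exp(2*t) + t*exp(2*t) + exp(2*t), -t^2*exp(2*t) + t*exp(2*t), t^2*exp(2*t) + 3*t*exp(2*t)]
  [t^2*exp(2*t)/2 + t*exp(2*t), -t^2*exp(2*t)/2 + exp(2*t), t^2*exp(2*t)/2 + 2*t*exp(2*t)]
  [-t^2*exp(2*t)/2, t^2*exp(2*t)/2 - t*exp(2*t), -t^2*exp(2*t)/2 - t*exp(2*t) + exp(2*t)]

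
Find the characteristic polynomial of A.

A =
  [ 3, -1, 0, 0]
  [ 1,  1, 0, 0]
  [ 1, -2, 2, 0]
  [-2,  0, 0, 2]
x^4 - 8*x^3 + 24*x^2 - 32*x + 16

Expanding det(x·I − A) (e.g. by cofactor expansion or by noting that A is similar to its Jordan form J, which has the same characteristic polynomial as A) gives
  χ_A(x) = x^4 - 8*x^3 + 24*x^2 - 32*x + 16
which factors as (x - 2)^4. The eigenvalues (with algebraic multiplicities) are λ = 2 with multiplicity 4.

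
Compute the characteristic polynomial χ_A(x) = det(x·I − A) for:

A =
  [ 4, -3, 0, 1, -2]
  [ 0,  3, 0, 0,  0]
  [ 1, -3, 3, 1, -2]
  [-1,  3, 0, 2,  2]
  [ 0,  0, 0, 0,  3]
x^5 - 15*x^4 + 90*x^3 - 270*x^2 + 405*x - 243

Expanding det(x·I − A) (e.g. by cofactor expansion or by noting that A is similar to its Jordan form J, which has the same characteristic polynomial as A) gives
  χ_A(x) = x^5 - 15*x^4 + 90*x^3 - 270*x^2 + 405*x - 243
which factors as (x - 3)^5. The eigenvalues (with algebraic multiplicities) are λ = 3 with multiplicity 5.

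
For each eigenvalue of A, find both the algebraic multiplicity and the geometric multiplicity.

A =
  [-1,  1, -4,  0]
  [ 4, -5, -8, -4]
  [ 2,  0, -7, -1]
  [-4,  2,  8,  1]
λ = -3: alg = 4, geom = 2

Step 1 — factor the characteristic polynomial to read off the algebraic multiplicities:
  χ_A(x) = (x + 3)^4

Step 2 — compute geometric multiplicities via the rank-nullity identity g(λ) = n − rank(A − λI):
  rank(A − (-3)·I) = 2, so dim ker(A − (-3)·I) = n − 2 = 2

Summary:
  λ = -3: algebraic multiplicity = 4, geometric multiplicity = 2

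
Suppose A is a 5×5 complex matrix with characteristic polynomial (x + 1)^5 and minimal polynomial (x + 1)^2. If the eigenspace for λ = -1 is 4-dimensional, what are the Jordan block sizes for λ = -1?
Block sizes for λ = -1: [2, 1, 1, 1]

Step 1 — from the characteristic polynomial, algebraic multiplicity of λ = -1 is 5. From dim ker(A − (-1)·I) = 4, there are exactly 4 Jordan blocks for λ = -1.
Step 2 — from the minimal polynomial, the factor (x + 1)^2 tells us the largest block for λ = -1 has size 2.
Step 3 — with total size 5, 4 blocks, and largest block 2, the block sizes (in nonincreasing order) are [2, 1, 1, 1].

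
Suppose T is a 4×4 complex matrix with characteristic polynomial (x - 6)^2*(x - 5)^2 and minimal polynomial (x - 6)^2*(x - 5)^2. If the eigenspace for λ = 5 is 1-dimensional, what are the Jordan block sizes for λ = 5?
Block sizes for λ = 5: [2]

Step 1 — from the characteristic polynomial, algebraic multiplicity of λ = 5 is 2. From dim ker(T − (5)·I) = 1, there are exactly 1 Jordan blocks for λ = 5.
Step 2 — from the minimal polynomial, the factor (x − 5)^2 tells us the largest block for λ = 5 has size 2.
Step 3 — with total size 2, 1 blocks, and largest block 2, the block sizes (in nonincreasing order) are [2].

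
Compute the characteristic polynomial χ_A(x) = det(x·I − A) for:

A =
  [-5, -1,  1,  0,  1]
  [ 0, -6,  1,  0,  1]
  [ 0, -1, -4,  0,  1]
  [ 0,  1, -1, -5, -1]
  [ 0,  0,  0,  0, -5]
x^5 + 25*x^4 + 250*x^3 + 1250*x^2 + 3125*x + 3125

Expanding det(x·I − A) (e.g. by cofactor expansion or by noting that A is similar to its Jordan form J, which has the same characteristic polynomial as A) gives
  χ_A(x) = x^5 + 25*x^4 + 250*x^3 + 1250*x^2 + 3125*x + 3125
which factors as (x + 5)^5. The eigenvalues (with algebraic multiplicities) are λ = -5 with multiplicity 5.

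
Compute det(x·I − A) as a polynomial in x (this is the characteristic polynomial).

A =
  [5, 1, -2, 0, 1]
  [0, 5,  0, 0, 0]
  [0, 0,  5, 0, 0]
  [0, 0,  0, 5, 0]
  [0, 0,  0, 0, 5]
x^5 - 25*x^4 + 250*x^3 - 1250*x^2 + 3125*x - 3125

Expanding det(x·I − A) (e.g. by cofactor expansion or by noting that A is similar to its Jordan form J, which has the same characteristic polynomial as A) gives
  χ_A(x) = x^5 - 25*x^4 + 250*x^3 - 1250*x^2 + 3125*x - 3125
which factors as (x - 5)^5. The eigenvalues (with algebraic multiplicities) are λ = 5 with multiplicity 5.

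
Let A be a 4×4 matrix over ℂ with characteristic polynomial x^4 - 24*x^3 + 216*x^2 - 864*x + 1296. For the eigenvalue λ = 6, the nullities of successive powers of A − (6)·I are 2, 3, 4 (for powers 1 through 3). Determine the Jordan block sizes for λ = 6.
Block sizes for λ = 6: [3, 1]

From the dimensions of kernels of powers, the number of Jordan blocks of size at least j is d_j − d_{j−1} where d_j = dim ker(N^j) (with d_0 = 0). Computing the differences gives [2, 1, 1].
The number of blocks of size exactly k is (#blocks of size ≥ k) − (#blocks of size ≥ k + 1), so the partition is: 1 block(s) of size 1, 1 block(s) of size 3.
In nonincreasing order the block sizes are [3, 1].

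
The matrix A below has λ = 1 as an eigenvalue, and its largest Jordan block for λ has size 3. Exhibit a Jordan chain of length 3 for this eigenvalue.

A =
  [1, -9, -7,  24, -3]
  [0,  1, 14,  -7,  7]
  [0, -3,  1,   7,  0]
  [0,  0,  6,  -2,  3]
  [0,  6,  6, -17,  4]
A Jordan chain for λ = 1 of length 3:
v_1 = (3, 0, 0, 0, 0)ᵀ
v_2 = (-9, 0, -3, 0, 6)ᵀ
v_3 = (0, 1, 0, 0, 0)ᵀ

Let N = A − (1)·I. We want v_3 with N^3 v_3 = 0 but N^2 v_3 ≠ 0; then v_{j-1} := N · v_j for j = 3, …, 2.

Pick v_3 = (0, 1, 0, 0, 0)ᵀ.
Then v_2 = N · v_3 = (-9, 0, -3, 0, 6)ᵀ.
Then v_1 = N · v_2 = (3, 0, 0, 0, 0)ᵀ.

Sanity check: (A − (1)·I) v_1 = (0, 0, 0, 0, 0)ᵀ = 0. ✓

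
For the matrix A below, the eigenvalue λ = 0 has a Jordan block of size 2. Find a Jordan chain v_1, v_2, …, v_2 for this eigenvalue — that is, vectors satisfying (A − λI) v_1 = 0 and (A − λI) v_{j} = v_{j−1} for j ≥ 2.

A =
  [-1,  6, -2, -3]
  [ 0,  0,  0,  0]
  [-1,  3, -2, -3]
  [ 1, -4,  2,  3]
A Jordan chain for λ = 0 of length 2:
v_1 = (-1, 0, -1, 1)ᵀ
v_2 = (1, 0, 0, 0)ᵀ

Let N = A − (0)·I. We want v_2 with N^2 v_2 = 0 but N^1 v_2 ≠ 0; then v_{j-1} := N · v_j for j = 2, …, 2.

Pick v_2 = (1, 0, 0, 0)ᵀ.
Then v_1 = N · v_2 = (-1, 0, -1, 1)ᵀ.

Sanity check: (A − (0)·I) v_1 = (0, 0, 0, 0)ᵀ = 0. ✓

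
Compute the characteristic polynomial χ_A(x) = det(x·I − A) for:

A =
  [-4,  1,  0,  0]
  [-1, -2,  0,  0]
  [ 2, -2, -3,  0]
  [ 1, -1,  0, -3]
x^4 + 12*x^3 + 54*x^2 + 108*x + 81

Expanding det(x·I − A) (e.g. by cofactor expansion or by noting that A is similar to its Jordan form J, which has the same characteristic polynomial as A) gives
  χ_A(x) = x^4 + 12*x^3 + 54*x^2 + 108*x + 81
which factors as (x + 3)^4. The eigenvalues (with algebraic multiplicities) are λ = -3 with multiplicity 4.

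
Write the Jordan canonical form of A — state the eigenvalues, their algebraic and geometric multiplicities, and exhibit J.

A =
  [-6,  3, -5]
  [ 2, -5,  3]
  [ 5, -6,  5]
J_3(-2)

The characteristic polynomial is
  det(x·I − A) = x^3 + 6*x^2 + 12*x + 8 = (x + 2)^3

Eigenvalues and multiplicities (the geometric multiplicity of λ is n − rank(A − λI), which equals the number of Jordan blocks for λ):
  λ = -2: algebraic multiplicity = 3, geometric multiplicity = 1

Determining the block sizes for each eigenvalue:
  λ = -2: one block (gm = 1), so the single block has size am = 3 → block sizes [3]

Assembling the blocks gives a Jordan form
J =
  [-2,  1,  0]
  [ 0, -2,  1]
  [ 0,  0, -2]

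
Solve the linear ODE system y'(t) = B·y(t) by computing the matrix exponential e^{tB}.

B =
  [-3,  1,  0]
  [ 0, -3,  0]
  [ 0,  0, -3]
e^{tB} =
  [exp(-3*t), t*exp(-3*t), 0]
  [0, exp(-3*t), 0]
  [0, 0, exp(-3*t)]

Strategy: write B = P · J · P⁻¹ where J is a Jordan canonical form, so e^{tB} = P · e^{tJ} · P⁻¹, and e^{tJ} can be computed block-by-block.

B has Jordan form
J =
  [-3,  1,  0]
  [ 0, -3,  0]
  [ 0,  0, -3]
(up to reordering of blocks).

Per-block formulas:
  For a 2×2 Jordan block J_2(-3): exp(t · J_2(-3)) = e^(-3t)·(I + t·N), where N is the 2×2 nilpotent shift.
  For a 1×1 block at λ = -3: exp(t · [-3]) = [e^(-3t)].

After assembling e^{tJ} and conjugating by P, we get:

e^{tB} =
  [exp(-3*t), t*exp(-3*t), 0]
  [0, exp(-3*t), 0]
  [0, 0, exp(-3*t)]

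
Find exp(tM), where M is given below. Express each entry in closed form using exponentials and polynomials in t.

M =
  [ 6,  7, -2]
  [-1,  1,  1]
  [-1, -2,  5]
e^{tM} =
  [-t^2*exp(4*t)/2 + 2*t*exp(4*t) + exp(4*t), -3*t^2*exp(4*t)/2 + 7*t*exp(4*t), t^2*exp(4*t)/2 - 2*t*exp(4*t)]
  [-t*exp(4*t), -3*t*exp(4*t) + exp(4*t), t*exp(4*t)]
  [-t^2*exp(4*t)/2 - t*exp(4*t), -3*t^2*exp(4*t)/2 - 2*t*exp(4*t), t^2*exp(4*t)/2 + t*exp(4*t) + exp(4*t)]

Strategy: write M = P · J · P⁻¹ where J is a Jordan canonical form, so e^{tM} = P · e^{tJ} · P⁻¹, and e^{tJ} can be computed block-by-block.

M has Jordan form
J =
  [4, 1, 0]
  [0, 4, 1]
  [0, 0, 4]
(up to reordering of blocks).

Per-block formulas:
  For a 3×3 Jordan block J_3(4): exp(t · J_3(4)) = e^(4t)·(I + t·N + (t^2/2)·N^2), where N is the 3×3 nilpotent shift.

After assembling e^{tJ} and conjugating by P, we get:

e^{tM} =
  [-t^2*exp(4*t)/2 + 2*t*exp(4*t) + exp(4*t), -3*t^2*exp(4*t)/2 + 7*t*exp(4*t), t^2*exp(4*t)/2 - 2*t*exp(4*t)]
  [-t*exp(4*t), -3*t*exp(4*t) + exp(4*t), t*exp(4*t)]
  [-t^2*exp(4*t)/2 - t*exp(4*t), -3*t^2*exp(4*t)/2 - 2*t*exp(4*t), t^2*exp(4*t)/2 + t*exp(4*t) + exp(4*t)]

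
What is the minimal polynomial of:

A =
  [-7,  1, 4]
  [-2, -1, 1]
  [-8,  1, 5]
x^3 + 3*x^2 - 4

The characteristic polynomial is χ_A(x) = (x - 1)*(x + 2)^2, so the eigenvalues are known. The minimal polynomial is
  m_A(x) = Π_λ (x − λ)^{k_λ}
where k_λ is the size of the *largest* Jordan block for λ (equivalently, the smallest k with (A − λI)^k v = 0 for every generalised eigenvector v of λ).

  λ = -2: largest Jordan block has size 2, contributing (x + 2)^2
  λ = 1: largest Jordan block has size 1, contributing (x − 1)

So m_A(x) = (x - 1)*(x + 2)^2 = x^3 + 3*x^2 - 4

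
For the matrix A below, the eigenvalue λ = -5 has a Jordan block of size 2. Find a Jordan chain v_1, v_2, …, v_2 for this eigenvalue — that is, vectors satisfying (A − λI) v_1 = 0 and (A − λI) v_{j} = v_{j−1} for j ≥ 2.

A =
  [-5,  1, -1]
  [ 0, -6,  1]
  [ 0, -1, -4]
A Jordan chain for λ = -5 of length 2:
v_1 = (1, -1, -1)ᵀ
v_2 = (0, 1, 0)ᵀ

Let N = A − (-5)·I. We want v_2 with N^2 v_2 = 0 but N^1 v_2 ≠ 0; then v_{j-1} := N · v_j for j = 2, …, 2.

Pick v_2 = (0, 1, 0)ᵀ.
Then v_1 = N · v_2 = (1, -1, -1)ᵀ.

Sanity check: (A − (-5)·I) v_1 = (0, 0, 0)ᵀ = 0. ✓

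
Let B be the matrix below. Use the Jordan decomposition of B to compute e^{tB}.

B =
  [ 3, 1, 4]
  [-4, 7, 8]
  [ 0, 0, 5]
e^{tB} =
  [-2*t*exp(5*t) + exp(5*t), t*exp(5*t), 4*t*exp(5*t)]
  [-4*t*exp(5*t), 2*t*exp(5*t) + exp(5*t), 8*t*exp(5*t)]
  [0, 0, exp(5*t)]

Strategy: write B = P · J · P⁻¹ where J is a Jordan canonical form, so e^{tB} = P · e^{tJ} · P⁻¹, and e^{tJ} can be computed block-by-block.

B has Jordan form
J =
  [5, 1, 0]
  [0, 5, 0]
  [0, 0, 5]
(up to reordering of blocks).

Per-block formulas:
  For a 1×1 block at λ = 5: exp(t · [5]) = [e^(5t)].
  For a 2×2 Jordan block J_2(5): exp(t · J_2(5)) = e^(5t)·(I + t·N), where N is the 2×2 nilpotent shift.

After assembling e^{tJ} and conjugating by P, we get:

e^{tB} =
  [-2*t*exp(5*t) + exp(5*t), t*exp(5*t), 4*t*exp(5*t)]
  [-4*t*exp(5*t), 2*t*exp(5*t) + exp(5*t), 8*t*exp(5*t)]
  [0, 0, exp(5*t)]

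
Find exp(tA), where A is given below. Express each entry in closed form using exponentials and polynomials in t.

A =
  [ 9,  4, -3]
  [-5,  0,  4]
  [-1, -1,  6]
e^{tA} =
  [-t^2*exp(5*t)/2 + 4*t*exp(5*t) + exp(5*t), -t^2*exp(5*t)/2 + 4*t*exp(5*t), t^2*exp(5*t)/2 - 3*t*exp(5*t)]
  [t^2*exp(5*t)/2 - 5*t*exp(5*t), t^2*exp(5*t)/2 - 5*t*exp(5*t) + exp(5*t), -t^2*exp(5*t)/2 + 4*t*exp(5*t)]
  [-t*exp(5*t), -t*exp(5*t), t*exp(5*t) + exp(5*t)]

Strategy: write A = P · J · P⁻¹ where J is a Jordan canonical form, so e^{tA} = P · e^{tJ} · P⁻¹, and e^{tJ} can be computed block-by-block.

A has Jordan form
J =
  [5, 1, 0]
  [0, 5, 1]
  [0, 0, 5]
(up to reordering of blocks).

Per-block formulas:
  For a 3×3 Jordan block J_3(5): exp(t · J_3(5)) = e^(5t)·(I + t·N + (t^2/2)·N^2), where N is the 3×3 nilpotent shift.

After assembling e^{tJ} and conjugating by P, we get:

e^{tA} =
  [-t^2*exp(5*t)/2 + 4*t*exp(5*t) + exp(5*t), -t^2*exp(5*t)/2 + 4*t*exp(5*t), t^2*exp(5*t)/2 - 3*t*exp(5*t)]
  [t^2*exp(5*t)/2 - 5*t*exp(5*t), t^2*exp(5*t)/2 - 5*t*exp(5*t) + exp(5*t), -t^2*exp(5*t)/2 + 4*t*exp(5*t)]
  [-t*exp(5*t), -t*exp(5*t), t*exp(5*t) + exp(5*t)]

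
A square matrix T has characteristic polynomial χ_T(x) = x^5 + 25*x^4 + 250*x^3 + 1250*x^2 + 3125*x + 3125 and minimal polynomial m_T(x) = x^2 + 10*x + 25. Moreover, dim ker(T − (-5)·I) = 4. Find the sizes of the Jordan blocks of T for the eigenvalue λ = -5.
Block sizes for λ = -5: [2, 1, 1, 1]

Step 1 — from the characteristic polynomial, algebraic multiplicity of λ = -5 is 5. From dim ker(T − (-5)·I) = 4, there are exactly 4 Jordan blocks for λ = -5.
Step 2 — from the minimal polynomial, the factor (x + 5)^2 tells us the largest block for λ = -5 has size 2.
Step 3 — with total size 5, 4 blocks, and largest block 2, the block sizes (in nonincreasing order) are [2, 1, 1, 1].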